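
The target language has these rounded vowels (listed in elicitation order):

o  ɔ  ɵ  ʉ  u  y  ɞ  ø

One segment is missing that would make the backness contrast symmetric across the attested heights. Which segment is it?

high: front /y/, central /ʉ/, back /u/.
high-mid: front /ø/, central /ɵ/, back /o/.
low-mid: front —, central /ɞ/, back /ɔ/.
The low-mid row has no front member, so the gap is the low-mid front rounded vowel /œ/.

/œ/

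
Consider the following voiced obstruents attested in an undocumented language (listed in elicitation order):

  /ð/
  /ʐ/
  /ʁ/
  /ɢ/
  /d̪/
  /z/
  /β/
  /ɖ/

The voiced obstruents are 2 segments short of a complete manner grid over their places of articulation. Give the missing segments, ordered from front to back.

bilabial: stop —, fricative /β/.
dental: stop /d̪/, fricative /ð/.
alveolar: stop —, fricative /z/.
retroflex: stop /ɖ/, fricative /ʐ/.
uvular: stop /ɢ/, fricative /ʁ/.
Gaps, from front to back: bilabial lacks stop (/b/); alveolar lacks stop (/d/).

/b/, /d/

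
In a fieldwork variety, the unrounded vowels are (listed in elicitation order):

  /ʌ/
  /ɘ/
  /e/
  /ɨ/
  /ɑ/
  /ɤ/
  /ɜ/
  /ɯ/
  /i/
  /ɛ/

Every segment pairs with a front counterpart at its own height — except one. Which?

/ɑ/

High: /i/ ~ /ɨ/ ~ /ɯ/
High-mid: /e/ ~ /ɘ/ ~ /ɤ/
Low-mid: /ɛ/ ~ /ɜ/ ~ /ʌ/
Low: only /ɑ/ (back); no front partner.
So /ɑ/ is the unpaired segment.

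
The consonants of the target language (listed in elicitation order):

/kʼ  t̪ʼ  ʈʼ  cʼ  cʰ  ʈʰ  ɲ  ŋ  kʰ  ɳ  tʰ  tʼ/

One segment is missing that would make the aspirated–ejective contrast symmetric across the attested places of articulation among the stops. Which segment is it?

place of articulation  aspirated  ejective
dental            —         t̪ʼ     
alveolar          tʰ        tʼ      
retroflex         ʈʰ        ʈʼ      
palatal           cʰ        cʼ      
velar             kʰ        kʼ      
The dental row has no aspirated member, so the gap is the aspirated dental stop /t̪ʰ/.

/t̪ʰ/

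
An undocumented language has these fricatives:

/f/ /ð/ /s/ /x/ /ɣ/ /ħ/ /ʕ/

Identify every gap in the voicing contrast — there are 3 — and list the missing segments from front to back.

place of articulation  voiceless  voiced  
labiodental       f         —       
dental            —         ð       
alveolar          s         —       
velar             x         ɣ       
pharyngeal        ħ         ʕ       
Gaps, from front to back: labiodental lacks voiced (/v/); dental lacks voiceless (/θ/); alveolar lacks voiced (/z/).

/v/, /θ/, /z/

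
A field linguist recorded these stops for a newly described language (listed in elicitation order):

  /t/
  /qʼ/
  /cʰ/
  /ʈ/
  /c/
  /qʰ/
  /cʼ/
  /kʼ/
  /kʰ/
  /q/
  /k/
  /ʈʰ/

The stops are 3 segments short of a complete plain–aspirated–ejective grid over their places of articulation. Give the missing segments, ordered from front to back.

place of articulation  plain     aspirated  ejective
alveolar          t         —         —       
retroflex         ʈ         ʈʰ        —       
palatal           c         cʰ        cʼ      
velar             k         kʰ        kʼ      
uvular            q         qʰ        qʼ      
Gaps, from front to back: alveolar lacks aspirated (/tʰ/); alveolar lacks ejective (/tʼ/); retroflex lacks ejective (/ʈʼ/).

/tʰ/, /tʼ/, /ʈʼ/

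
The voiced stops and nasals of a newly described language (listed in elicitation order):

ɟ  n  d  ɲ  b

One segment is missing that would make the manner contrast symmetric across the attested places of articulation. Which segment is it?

place of articulation  oral stop  nasal   
bilabial          b         —       
alveolar          d         n       
palatal           ɟ         ɲ       
The bilabial row has no nasal member, so the gap is the bilabial nasal /m/.

/m/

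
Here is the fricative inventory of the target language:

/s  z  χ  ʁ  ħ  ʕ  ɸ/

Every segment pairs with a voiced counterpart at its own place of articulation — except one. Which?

Alveolar: /s/ ~ /z/
Uvular: /χ/ ~ /ʁ/
Pharyngeal: /ħ/ ~ /ʕ/
Bilabial: only /ɸ/ (voiceless); no voiced partner.
So /ɸ/ is the unpaired segment.

/ɸ/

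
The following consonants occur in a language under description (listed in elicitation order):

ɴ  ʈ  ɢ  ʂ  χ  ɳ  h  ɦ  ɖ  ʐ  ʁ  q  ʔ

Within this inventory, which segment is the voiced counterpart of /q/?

/q/ is a voiceless uvular stop.
The voiced counterpart is a voiced uvular stop — in this inventory, /ɢ/.

/ɢ/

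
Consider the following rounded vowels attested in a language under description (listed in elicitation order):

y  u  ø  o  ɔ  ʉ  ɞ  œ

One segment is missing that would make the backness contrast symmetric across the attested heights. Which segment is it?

high: front /y/, central /ʉ/, back /u/.
high-mid: front /ø/, central —, back /o/.
low-mid: front /œ/, central /ɞ/, back /ɔ/.
The high-mid row has no central member, so the gap is the high-mid central rounded vowel /ɵ/.

/ɵ/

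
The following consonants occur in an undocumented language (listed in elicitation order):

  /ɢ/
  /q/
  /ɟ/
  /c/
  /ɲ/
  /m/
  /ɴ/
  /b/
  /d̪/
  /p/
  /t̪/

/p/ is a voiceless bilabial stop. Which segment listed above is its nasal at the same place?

/m/

The nasal at the same place is a bilabial nasal — in this inventory, /m/.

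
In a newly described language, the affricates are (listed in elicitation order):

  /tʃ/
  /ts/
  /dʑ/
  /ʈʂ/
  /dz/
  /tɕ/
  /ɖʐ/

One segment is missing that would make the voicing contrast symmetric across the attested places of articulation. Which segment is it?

/dʒ/

Voiceless: /ts/ (alveolar), /tʃ/ (postalveolar), /ʈʂ/ (retroflex), /tɕ/ (alveolo-palatal).
Voiced: /dz/ (alveolar), /ɖʐ/ (retroflex), /dʑ/ (alveolo-palatal).
The postalveolar row has no voiced member, so the gap is the voiced postalveolar affricate /dʒ/.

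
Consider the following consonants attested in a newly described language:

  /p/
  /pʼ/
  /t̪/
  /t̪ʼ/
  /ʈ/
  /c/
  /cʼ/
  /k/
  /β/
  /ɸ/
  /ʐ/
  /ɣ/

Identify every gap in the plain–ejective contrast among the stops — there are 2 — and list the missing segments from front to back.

/ʈʼ/, /kʼ/

Plain: /p/ (bilabial), /t̪/ (dental), /ʈ/ (retroflex), /c/ (palatal), /k/ (velar).
Ejective: /pʼ/ (bilabial), /t̪ʼ/ (dental), /cʼ/ (palatal).
Gaps, from front to back: retroflex lacks ejective (/ʈʼ/); velar lacks ejective (/kʼ/).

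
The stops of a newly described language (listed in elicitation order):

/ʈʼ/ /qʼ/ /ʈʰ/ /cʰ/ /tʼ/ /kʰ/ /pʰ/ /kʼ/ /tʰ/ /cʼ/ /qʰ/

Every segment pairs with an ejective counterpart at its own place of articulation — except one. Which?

Alveolar: /tʰ/ ~ /tʼ/
Retroflex: /ʈʰ/ ~ /ʈʼ/
Palatal: /cʰ/ ~ /cʼ/
Velar: /kʰ/ ~ /kʼ/
Uvular: /qʰ/ ~ /qʼ/
Bilabial: only /pʰ/ (aspirated); no ejective partner.
So /pʰ/ is the unpaired segment.

/pʰ/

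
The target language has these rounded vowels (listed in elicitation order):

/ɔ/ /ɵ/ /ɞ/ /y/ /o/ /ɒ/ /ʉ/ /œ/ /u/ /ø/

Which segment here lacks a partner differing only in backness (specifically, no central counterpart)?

High: /y/ ~ /ʉ/ ~ /u/
High-mid: /ø/ ~ /ɵ/ ~ /o/
Low-mid: /œ/ ~ /ɞ/ ~ /ɔ/
Low: only /ɒ/ (back); no central partner.
So /ɒ/ is the unpaired segment.

/ɒ/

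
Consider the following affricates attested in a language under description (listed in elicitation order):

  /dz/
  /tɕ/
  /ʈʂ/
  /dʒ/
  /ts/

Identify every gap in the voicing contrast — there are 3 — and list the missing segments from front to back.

/tʃ/, /ɖʐ/, /dʑ/

alveolar: voiceless /ts/, voiced /dz/.
postalveolar: voiceless —, voiced /dʒ/.
retroflex: voiceless /ʈʂ/, voiced —.
alveolo-palatal: voiceless /tɕ/, voiced —.
Gaps, from front to back: postalveolar lacks voiceless (/tʃ/); retroflex lacks voiced (/ɖʐ/); alveolo-palatal lacks voiced (/dʑ/).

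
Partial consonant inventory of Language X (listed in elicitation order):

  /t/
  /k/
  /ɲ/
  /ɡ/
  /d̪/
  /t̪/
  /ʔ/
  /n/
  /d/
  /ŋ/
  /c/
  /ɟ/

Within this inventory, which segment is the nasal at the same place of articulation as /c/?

/c/ is a voiceless palatal stop.
The nasal at the same place is a palatal nasal — in this inventory, /ɲ/.

/ɲ/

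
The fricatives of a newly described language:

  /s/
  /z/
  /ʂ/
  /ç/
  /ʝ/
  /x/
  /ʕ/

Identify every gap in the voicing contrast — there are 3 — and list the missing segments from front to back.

/ʐ/, /ɣ/, /ħ/

alveolar: voiceless /s/, voiced /z/.
retroflex: voiceless /ʂ/, voiced —.
palatal: voiceless /ç/, voiced /ʝ/.
velar: voiceless /x/, voiced —.
pharyngeal: voiceless —, voiced /ʕ/.
Gaps, from front to back: retroflex lacks voiced (/ʐ/); velar lacks voiced (/ɣ/); pharyngeal lacks voiceless (/ħ/).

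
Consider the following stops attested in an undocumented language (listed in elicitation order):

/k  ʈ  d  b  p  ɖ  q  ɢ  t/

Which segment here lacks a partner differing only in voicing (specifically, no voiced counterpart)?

/k/

Bilabial: /p/ ~ /b/
Alveolar: /t/ ~ /d/
Retroflex: /ʈ/ ~ /ɖ/
Uvular: /q/ ~ /ɢ/
Velar: only /k/ (voiceless); no voiced partner.
So /k/ is the unpaired segment.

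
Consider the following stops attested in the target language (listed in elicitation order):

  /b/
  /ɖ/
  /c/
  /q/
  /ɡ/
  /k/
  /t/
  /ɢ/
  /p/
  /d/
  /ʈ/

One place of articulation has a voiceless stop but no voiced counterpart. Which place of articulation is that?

Voiceless: /p/ (bilabial), /t/ (alveolar), /ʈ/ (retroflex), /c/ (palatal), /k/ (velar), /q/ (uvular).
Voiced: /b/ (bilabial), /d/ (alveolar), /ɖ/ (retroflex), /ɡ/ (velar), /ɢ/ (uvular).
Every place of articulation has a voiced member except palatal, where /ɟ/ would be expected.

palatal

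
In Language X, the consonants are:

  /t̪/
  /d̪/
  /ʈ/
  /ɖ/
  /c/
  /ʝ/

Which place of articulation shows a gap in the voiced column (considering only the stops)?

Voiceless: /t̪/ (dental), /ʈ/ (retroflex), /c/ (palatal).
Voiced: /d̪/ (dental), /ɖ/ (retroflex).
Every place of articulation has a voiced member except palatal, where /ɟ/ would be expected.

palatal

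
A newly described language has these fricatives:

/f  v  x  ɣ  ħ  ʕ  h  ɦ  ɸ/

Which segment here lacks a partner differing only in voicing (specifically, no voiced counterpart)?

/ɸ/

Labiodental: /f/ ~ /v/
Velar: /x/ ~ /ɣ/
Pharyngeal: /ħ/ ~ /ʕ/
Glottal: /h/ ~ /ɦ/
Bilabial: only /ɸ/ (voiceless); no voiced partner.
So /ɸ/ is the unpaired segment.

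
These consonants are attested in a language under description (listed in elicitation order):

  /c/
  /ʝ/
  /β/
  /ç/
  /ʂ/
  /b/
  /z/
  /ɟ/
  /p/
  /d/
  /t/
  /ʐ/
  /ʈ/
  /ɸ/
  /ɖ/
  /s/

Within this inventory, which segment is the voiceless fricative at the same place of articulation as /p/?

/ɸ/

/p/ is a voiceless bilabial stop.
The voiceless fricative at the same place is a voiceless bilabial fricative — in this inventory, /ɸ/.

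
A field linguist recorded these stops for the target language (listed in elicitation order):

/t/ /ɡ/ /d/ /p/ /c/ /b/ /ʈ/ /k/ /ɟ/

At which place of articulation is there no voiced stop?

Voiceless: /p/ (bilabial), /t/ (alveolar), /ʈ/ (retroflex), /c/ (palatal), /k/ (velar).
Voiced: /b/ (bilabial), /d/ (alveolar), /ɟ/ (palatal), /ɡ/ (velar).
Every place of articulation has a voiced member except retroflex, where /ɖ/ would be expected.

retroflex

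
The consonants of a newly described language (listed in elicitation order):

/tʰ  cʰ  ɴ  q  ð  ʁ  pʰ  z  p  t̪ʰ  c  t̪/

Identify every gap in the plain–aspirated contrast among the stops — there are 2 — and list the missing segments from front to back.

/t/, /qʰ/

Plain: /p/ (bilabial), /t̪/ (dental), /c/ (palatal), /q/ (uvular).
Aspirated: /pʰ/ (bilabial), /t̪ʰ/ (dental), /tʰ/ (alveolar), /cʰ/ (palatal).
Gaps, from front to back: alveolar lacks plain (/t/); uvular lacks aspirated (/qʰ/).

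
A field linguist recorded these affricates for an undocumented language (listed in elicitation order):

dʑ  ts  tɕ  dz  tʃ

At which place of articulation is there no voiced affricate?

alveolar: voiceless /ts/, voiced /dz/.
postalveolar: voiceless /tʃ/, voiced —.
alveolo-palatal: voiceless /tɕ/, voiced /dʑ/.
Every place of articulation has a voiced member except postalveolar, where /dʒ/ would be expected.

postalveolar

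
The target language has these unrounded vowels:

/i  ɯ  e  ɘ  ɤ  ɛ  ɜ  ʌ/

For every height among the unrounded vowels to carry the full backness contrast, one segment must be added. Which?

height            front     central   back    
high              i         —         ɯ       
high-mid          e         ɘ         ɤ       
low-mid           ɛ         ɜ         ʌ       
The high row has no central member, so the gap is the high central unrounded vowel /ɨ/.

/ɨ/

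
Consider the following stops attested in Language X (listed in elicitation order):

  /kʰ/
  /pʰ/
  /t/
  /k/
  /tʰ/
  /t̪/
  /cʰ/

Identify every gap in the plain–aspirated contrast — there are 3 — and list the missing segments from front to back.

/p/, /t̪ʰ/, /c/

Plain: /t̪/ (dental), /t/ (alveolar), /k/ (velar).
Aspirated: /pʰ/ (bilabial), /tʰ/ (alveolar), /cʰ/ (palatal), /kʰ/ (velar).
Gaps, from front to back: bilabial lacks plain (/p/); dental lacks aspirated (/t̪ʰ/); palatal lacks plain (/c/).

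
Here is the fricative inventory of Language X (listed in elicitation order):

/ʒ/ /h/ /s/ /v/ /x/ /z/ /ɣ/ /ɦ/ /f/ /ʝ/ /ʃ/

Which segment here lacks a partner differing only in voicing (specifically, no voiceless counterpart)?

/ʝ/

Labiodental: /f/ ~ /v/
Alveolar: /s/ ~ /z/
Postalveolar: /ʃ/ ~ /ʒ/
Velar: /x/ ~ /ɣ/
Glottal: /h/ ~ /ɦ/
Palatal: only /ʝ/ (voiced); no voiceless partner.
So /ʝ/ is the unpaired segment.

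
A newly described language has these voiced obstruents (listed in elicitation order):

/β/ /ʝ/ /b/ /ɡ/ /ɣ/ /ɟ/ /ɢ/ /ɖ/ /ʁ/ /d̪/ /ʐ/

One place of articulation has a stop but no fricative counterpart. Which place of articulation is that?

dental

place of articulation  stop      fricative
bilabial          b         β       
dental            d̪        —       
retroflex         ɖ         ʐ       
palatal           ɟ         ʝ       
velar             ɡ         ɣ       
uvular            ɢ         ʁ       
Every place of articulation has a fricative member except dental, where /ð/ would be expected.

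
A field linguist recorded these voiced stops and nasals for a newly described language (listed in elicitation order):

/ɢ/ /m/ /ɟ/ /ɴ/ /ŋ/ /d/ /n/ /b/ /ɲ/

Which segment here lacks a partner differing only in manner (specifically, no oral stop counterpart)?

/ŋ/

Bilabial: /b/ ~ /m/
Alveolar: /d/ ~ /n/
Palatal: /ɟ/ ~ /ɲ/
Uvular: /ɢ/ ~ /ɴ/
Velar: only /ŋ/ (nasal); no oral stop partner.
So /ŋ/ is the unpaired segment.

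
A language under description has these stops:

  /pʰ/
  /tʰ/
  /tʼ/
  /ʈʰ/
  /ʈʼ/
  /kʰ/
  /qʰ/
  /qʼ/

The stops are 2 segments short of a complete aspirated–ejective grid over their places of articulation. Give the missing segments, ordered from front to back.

/pʼ/, /kʼ/

place of articulation  aspirated  ejective
bilabial          pʰ        —       
alveolar          tʰ        tʼ      
retroflex         ʈʰ        ʈʼ      
velar             kʰ        —       
uvular            qʰ        qʼ      
Gaps, from front to back: bilabial lacks ejective (/pʼ/); velar lacks ejective (/kʼ/).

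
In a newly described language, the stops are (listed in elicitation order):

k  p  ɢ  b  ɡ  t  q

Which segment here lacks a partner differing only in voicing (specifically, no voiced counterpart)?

Bilabial: /p/ ~ /b/
Velar: /k/ ~ /ɡ/
Uvular: /q/ ~ /ɢ/
Alveolar: only /t/ (voiceless); no voiced partner.
So /t/ is the unpaired segment.

/t/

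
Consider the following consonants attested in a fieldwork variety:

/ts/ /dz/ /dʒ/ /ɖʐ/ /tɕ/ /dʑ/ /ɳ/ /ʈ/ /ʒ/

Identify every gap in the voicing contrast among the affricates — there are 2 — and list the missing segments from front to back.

place of articulation  voiceless  voiced  
alveolar          ts        dz      
postalveolar      —         dʒ      
retroflex         —         ɖʐ      
alveolo-palatal   tɕ        dʑ      
Gaps, from front to back: postalveolar lacks voiceless (/tʃ/); retroflex lacks voiceless (/ʈʂ/).

/tʃ/, /ʈʂ/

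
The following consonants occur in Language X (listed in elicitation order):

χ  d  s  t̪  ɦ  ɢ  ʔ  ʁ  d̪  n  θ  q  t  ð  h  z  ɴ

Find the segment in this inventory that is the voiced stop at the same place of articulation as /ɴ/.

/ɴ/ is an uvular nasal.
The voiced stop at the same place is a voiced uvular stop — in this inventory, /ɢ/.

/ɢ/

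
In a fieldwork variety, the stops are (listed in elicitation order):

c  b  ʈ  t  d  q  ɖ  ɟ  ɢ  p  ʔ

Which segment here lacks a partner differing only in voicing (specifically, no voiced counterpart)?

Bilabial: /p/ ~ /b/
Alveolar: /t/ ~ /d/
Retroflex: /ʈ/ ~ /ɖ/
Palatal: /c/ ~ /ɟ/
Uvular: /q/ ~ /ɢ/
Glottal: only /ʔ/ (voiceless); no voiced partner.
So /ʔ/ is the unpaired segment.

/ʔ/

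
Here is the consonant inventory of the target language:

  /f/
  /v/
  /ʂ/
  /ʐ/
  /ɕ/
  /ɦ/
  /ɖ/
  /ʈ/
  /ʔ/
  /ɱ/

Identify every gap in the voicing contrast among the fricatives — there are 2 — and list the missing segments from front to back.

labiodental: voiceless /f/, voiced /v/.
retroflex: voiceless /ʂ/, voiced /ʐ/.
alveolo-palatal: voiceless /ɕ/, voiced —.
glottal: voiceless —, voiced /ɦ/.
Gaps, from front to back: alveolo-palatal lacks voiced (/ʑ/); glottal lacks voiceless (/h/).

/ʑ/, /h/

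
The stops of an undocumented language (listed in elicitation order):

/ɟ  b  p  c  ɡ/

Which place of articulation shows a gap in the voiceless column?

velar

place of articulation  voiceless  voiced  
bilabial          p         b       
palatal           c         ɟ       
velar             —         ɡ       
Every place of articulation has a voiceless member except velar, where /k/ would be expected.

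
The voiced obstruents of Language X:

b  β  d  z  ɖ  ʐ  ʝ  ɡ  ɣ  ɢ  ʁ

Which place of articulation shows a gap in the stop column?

palatal

bilabial: stop /b/, fricative /β/.
alveolar: stop /d/, fricative /z/.
retroflex: stop /ɖ/, fricative /ʐ/.
palatal: stop —, fricative /ʝ/.
velar: stop /ɡ/, fricative /ɣ/.
uvular: stop /ɢ/, fricative /ʁ/.
Every place of articulation has a stop member except palatal, where /ɟ/ would be expected.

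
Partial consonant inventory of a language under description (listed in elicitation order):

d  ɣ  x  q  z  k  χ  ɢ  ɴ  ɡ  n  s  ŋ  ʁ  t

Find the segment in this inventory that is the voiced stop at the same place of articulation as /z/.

/z/ is a voiced alveolar fricative.
The voiced stop at the same place is a voiced alveolar stop — in this inventory, /d/.

/d/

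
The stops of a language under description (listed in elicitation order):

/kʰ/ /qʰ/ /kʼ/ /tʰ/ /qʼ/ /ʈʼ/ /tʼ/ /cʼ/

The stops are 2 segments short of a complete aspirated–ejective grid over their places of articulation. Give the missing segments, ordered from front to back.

/ʈʰ/, /cʰ/

Aspirated: /tʰ/ (alveolar), /kʰ/ (velar), /qʰ/ (uvular).
Ejective: /tʼ/ (alveolar), /ʈʼ/ (retroflex), /cʼ/ (palatal), /kʼ/ (velar), /qʼ/ (uvular).
Gaps, from front to back: retroflex lacks aspirated (/ʈʰ/); palatal lacks aspirated (/cʰ/).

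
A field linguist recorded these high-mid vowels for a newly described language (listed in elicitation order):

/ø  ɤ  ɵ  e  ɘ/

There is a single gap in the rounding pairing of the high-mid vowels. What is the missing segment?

front: unrounded /e/, rounded /ø/.
central: unrounded /ɘ/, rounded /ɵ/.
back: unrounded /ɤ/, rounded —.
The back row has no rounded member, so the gap is the back rounded vowel /o/.

/o/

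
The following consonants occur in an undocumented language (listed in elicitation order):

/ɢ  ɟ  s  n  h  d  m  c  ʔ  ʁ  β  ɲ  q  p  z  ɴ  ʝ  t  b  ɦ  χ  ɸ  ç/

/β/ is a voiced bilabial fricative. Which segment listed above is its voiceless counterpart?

The voiceless counterpart is a voiceless bilabial fricative — in this inventory, /ɸ/.

/ɸ/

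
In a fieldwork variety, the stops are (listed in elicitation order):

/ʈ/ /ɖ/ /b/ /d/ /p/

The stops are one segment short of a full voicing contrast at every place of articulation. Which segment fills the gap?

/t/

bilabial: voiceless /p/, voiced /b/.
alveolar: voiceless —, voiced /d/.
retroflex: voiceless /ʈ/, voiced /ɖ/.
The alveolar row has no voiceless member, so the gap is the voiceless alveolar stop /t/.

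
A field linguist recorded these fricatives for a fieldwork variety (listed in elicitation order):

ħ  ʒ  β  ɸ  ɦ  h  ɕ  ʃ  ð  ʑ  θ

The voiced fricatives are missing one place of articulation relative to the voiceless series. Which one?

Voiceless: /ɸ/ (bilabial), /θ/ (dental), /ʃ/ (postalveolar), /ɕ/ (alveolo-palatal), /ħ/ (pharyngeal), /h/ (glottal).
Voiced: /β/ (bilabial), /ð/ (dental), /ʒ/ (postalveolar), /ʑ/ (alveolo-palatal), /ɦ/ (glottal).
Every place of articulation has a voiced member except pharyngeal, where /ʕ/ would be expected.

pharyngeal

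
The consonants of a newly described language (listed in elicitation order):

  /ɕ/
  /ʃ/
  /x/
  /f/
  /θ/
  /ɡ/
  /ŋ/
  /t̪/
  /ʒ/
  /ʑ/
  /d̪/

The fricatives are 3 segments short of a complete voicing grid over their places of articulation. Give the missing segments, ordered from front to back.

/v/, /ð/, /ɣ/

labiodental: voiceless /f/, voiced —.
dental: voiceless /θ/, voiced —.
postalveolar: voiceless /ʃ/, voiced /ʒ/.
alveolo-palatal: voiceless /ɕ/, voiced /ʑ/.
velar: voiceless /x/, voiced —.
Gaps, from front to back: labiodental lacks voiced (/v/); dental lacks voiced (/ð/); velar lacks voiced (/ɣ/).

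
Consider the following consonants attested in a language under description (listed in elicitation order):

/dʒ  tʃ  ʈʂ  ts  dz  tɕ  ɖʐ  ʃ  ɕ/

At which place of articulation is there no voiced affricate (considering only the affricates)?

alveolo-palatal

alveolar: voiceless /ts/, voiced /dz/.
postalveolar: voiceless /tʃ/, voiced /dʒ/.
retroflex: voiceless /ʈʂ/, voiced /ɖʐ/.
alveolo-palatal: voiceless /tɕ/, voiced —.
Every place of articulation has a voiced member except alveolo-palatal, where /dʑ/ would be expected.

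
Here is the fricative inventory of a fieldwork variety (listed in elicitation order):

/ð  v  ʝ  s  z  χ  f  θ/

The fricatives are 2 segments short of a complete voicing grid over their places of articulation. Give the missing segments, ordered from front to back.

labiodental: voiceless /f/, voiced /v/.
dental: voiceless /θ/, voiced /ð/.
alveolar: voiceless /s/, voiced /z/.
palatal: voiceless —, voiced /ʝ/.
uvular: voiceless /χ/, voiced —.
Gaps, from front to back: palatal lacks voiceless (/ç/); uvular lacks voiced (/ʁ/).

/ç/, /ʁ/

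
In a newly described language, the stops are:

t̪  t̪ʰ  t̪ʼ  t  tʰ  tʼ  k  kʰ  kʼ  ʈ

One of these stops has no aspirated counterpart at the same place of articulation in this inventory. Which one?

Dental: /t̪/ ~ /t̪ʰ/ ~ /t̪ʼ/
Alveolar: /t/ ~ /tʰ/ ~ /tʼ/
Velar: /k/ ~ /kʰ/ ~ /kʼ/
Retroflex: only /ʈ/ (plain); no aspirated partner.
So /ʈ/ is the unpaired segment.

/ʈ/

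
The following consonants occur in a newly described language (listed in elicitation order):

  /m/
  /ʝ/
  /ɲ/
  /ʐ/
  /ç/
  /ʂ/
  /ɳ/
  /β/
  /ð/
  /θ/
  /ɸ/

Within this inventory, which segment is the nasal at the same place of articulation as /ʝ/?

/ʝ/ is a voiced palatal fricative.
The nasal at the same place is a palatal nasal — in this inventory, /ɲ/.

/ɲ/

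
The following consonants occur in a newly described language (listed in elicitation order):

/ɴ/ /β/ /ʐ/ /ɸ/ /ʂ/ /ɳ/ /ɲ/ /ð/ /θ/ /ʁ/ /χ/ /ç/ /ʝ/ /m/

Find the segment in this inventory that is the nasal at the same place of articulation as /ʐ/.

/ɳ/

/ʐ/ is a voiced retroflex fricative.
The nasal at the same place is a retroflex nasal — in this inventory, /ɳ/.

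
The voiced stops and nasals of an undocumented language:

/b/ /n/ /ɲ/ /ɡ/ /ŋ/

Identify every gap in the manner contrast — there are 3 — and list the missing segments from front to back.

/m/, /d/, /ɟ/

Oral stop: /b/ (bilabial), /ɡ/ (velar).
Nasal: /n/ (alveolar), /ɲ/ (palatal), /ŋ/ (velar).
Gaps, from front to back: bilabial lacks nasal (/m/); alveolar lacks oral stop (/d/); palatal lacks oral stop (/ɟ/).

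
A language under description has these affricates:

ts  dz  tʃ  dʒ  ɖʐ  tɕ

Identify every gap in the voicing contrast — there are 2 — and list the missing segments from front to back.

Voiceless: /ts/ (alveolar), /tʃ/ (postalveolar), /tɕ/ (alveolo-palatal).
Voiced: /dz/ (alveolar), /dʒ/ (postalveolar), /ɖʐ/ (retroflex).
Gaps, from front to back: retroflex lacks voiceless (/ʈʂ/); alveolo-palatal lacks voiced (/dʑ/).

/ʈʂ/, /dʑ/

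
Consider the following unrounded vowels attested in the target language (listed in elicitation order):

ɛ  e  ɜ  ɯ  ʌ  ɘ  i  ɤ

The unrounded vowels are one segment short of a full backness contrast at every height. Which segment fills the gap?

/ɨ/

high: front /i/, central —, back /ɯ/.
high-mid: front /e/, central /ɘ/, back /ɤ/.
low-mid: front /ɛ/, central /ɜ/, back /ʌ/.
The high row has no central member, so the gap is the high central unrounded vowel /ɨ/.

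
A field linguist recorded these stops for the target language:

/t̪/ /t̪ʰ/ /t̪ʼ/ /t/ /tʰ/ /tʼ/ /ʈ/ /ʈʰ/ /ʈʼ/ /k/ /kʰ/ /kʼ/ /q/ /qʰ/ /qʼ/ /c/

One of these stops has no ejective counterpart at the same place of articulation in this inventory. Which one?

/c/

Dental: /t̪/ ~ /t̪ʰ/ ~ /t̪ʼ/
Alveolar: /t/ ~ /tʰ/ ~ /tʼ/
Retroflex: /ʈ/ ~ /ʈʰ/ ~ /ʈʼ/
Velar: /k/ ~ /kʰ/ ~ /kʼ/
Uvular: /q/ ~ /qʰ/ ~ /qʼ/
Palatal: only /c/ (plain); no ejective partner.
So /c/ is the unpaired segment.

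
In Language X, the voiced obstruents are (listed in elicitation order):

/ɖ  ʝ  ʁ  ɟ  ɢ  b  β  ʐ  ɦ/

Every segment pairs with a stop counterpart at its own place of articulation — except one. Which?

Bilabial: /b/ ~ /β/
Retroflex: /ɖ/ ~ /ʐ/
Palatal: /ɟ/ ~ /ʝ/
Uvular: /ɢ/ ~ /ʁ/
Glottal: only /ɦ/ (fricative); no stop partner.
So /ɦ/ is the unpaired segment.

/ɦ/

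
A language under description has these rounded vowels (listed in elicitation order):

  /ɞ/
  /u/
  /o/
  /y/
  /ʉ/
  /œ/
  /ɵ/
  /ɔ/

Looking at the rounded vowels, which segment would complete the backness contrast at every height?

Front: /y/ (high), /œ/ (low-mid).
Central: /ʉ/ (high), /ɵ/ (high-mid), /ɞ/ (low-mid).
Back: /u/ (high), /o/ (high-mid), /ɔ/ (low-mid).
The high-mid row has no front member, so the gap is the high-mid front rounded vowel /ø/.

/ø/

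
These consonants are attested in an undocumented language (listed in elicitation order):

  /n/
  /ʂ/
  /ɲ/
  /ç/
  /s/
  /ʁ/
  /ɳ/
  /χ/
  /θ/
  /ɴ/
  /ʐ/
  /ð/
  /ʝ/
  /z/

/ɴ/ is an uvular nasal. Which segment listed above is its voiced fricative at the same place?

The voiced fricative at the same place is a voiced uvular fricative — in this inventory, /ʁ/.

/ʁ/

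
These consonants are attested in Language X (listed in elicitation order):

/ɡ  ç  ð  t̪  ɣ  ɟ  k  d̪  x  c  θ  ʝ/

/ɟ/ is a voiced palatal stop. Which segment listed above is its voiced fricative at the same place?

The voiced fricative at the same place is a voiced palatal fricative — in this inventory, /ʝ/.

/ʝ/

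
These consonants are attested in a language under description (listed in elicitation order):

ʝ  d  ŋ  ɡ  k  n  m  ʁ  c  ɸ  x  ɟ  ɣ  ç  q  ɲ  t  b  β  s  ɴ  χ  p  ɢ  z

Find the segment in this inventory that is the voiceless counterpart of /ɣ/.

/ɣ/ is a voiced velar fricative.
The voiceless counterpart is a voiceless velar fricative — in this inventory, /x/.

/x/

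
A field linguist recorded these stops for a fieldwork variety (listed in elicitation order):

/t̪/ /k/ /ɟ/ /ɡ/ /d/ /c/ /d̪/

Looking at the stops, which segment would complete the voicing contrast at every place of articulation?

/t/

place of articulation  voiceless  voiced  
dental            t̪        d̪      
alveolar          —         d       
palatal           c         ɟ       
velar             k         ɡ       
The alveolar row has no voiceless member, so the gap is the voiceless alveolar stop /t/.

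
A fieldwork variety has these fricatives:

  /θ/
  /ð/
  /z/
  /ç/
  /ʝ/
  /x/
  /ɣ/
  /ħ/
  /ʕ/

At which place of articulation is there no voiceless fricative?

Voiceless: /θ/ (dental), /ç/ (palatal), /x/ (velar), /ħ/ (pharyngeal).
Voiced: /ð/ (dental), /z/ (alveolar), /ʝ/ (palatal), /ɣ/ (velar), /ʕ/ (pharyngeal).
Every place of articulation has a voiceless member except alveolar, where /s/ would be expected.

alveolar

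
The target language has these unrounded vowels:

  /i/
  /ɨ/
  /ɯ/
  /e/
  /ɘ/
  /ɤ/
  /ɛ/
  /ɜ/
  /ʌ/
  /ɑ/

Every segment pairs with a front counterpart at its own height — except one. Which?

High: /i/ ~ /ɨ/ ~ /ɯ/
High-mid: /e/ ~ /ɘ/ ~ /ɤ/
Low-mid: /ɛ/ ~ /ɜ/ ~ /ʌ/
Low: only /ɑ/ (back); no front partner.
So /ɑ/ is the unpaired segment.

/ɑ/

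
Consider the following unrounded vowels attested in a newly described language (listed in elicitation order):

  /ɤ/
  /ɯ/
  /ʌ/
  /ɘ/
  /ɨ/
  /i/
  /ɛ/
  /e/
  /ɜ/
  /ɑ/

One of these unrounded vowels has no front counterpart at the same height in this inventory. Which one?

/ɑ/

High: /i/ ~ /ɨ/ ~ /ɯ/
High-mid: /e/ ~ /ɘ/ ~ /ɤ/
Low-mid: /ɛ/ ~ /ɜ/ ~ /ʌ/
Low: only /ɑ/ (back); no front partner.
So /ɑ/ is the unpaired segment.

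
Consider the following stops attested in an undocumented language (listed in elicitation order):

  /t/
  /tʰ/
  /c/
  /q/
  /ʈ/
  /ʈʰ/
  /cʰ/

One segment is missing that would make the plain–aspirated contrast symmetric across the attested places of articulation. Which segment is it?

alveolar: plain /t/, aspirated /tʰ/.
retroflex: plain /ʈ/, aspirated /ʈʰ/.
palatal: plain /c/, aspirated /cʰ/.
uvular: plain /q/, aspirated —.
The uvular row has no aspirated member, so the gap is the aspirated uvular stop /qʰ/.

/qʰ/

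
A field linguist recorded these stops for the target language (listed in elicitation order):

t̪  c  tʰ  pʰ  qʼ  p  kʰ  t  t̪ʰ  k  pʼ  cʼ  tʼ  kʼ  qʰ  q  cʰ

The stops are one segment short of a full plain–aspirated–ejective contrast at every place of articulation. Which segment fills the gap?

place of articulation  plain     aspirated  ejective
bilabial          p         pʰ        pʼ      
dental            t̪        t̪ʰ       —       
alveolar          t         tʰ        tʼ      
palatal           c         cʰ        cʼ      
velar             k         kʰ        kʼ      
uvular            q         qʰ        qʼ      
The dental row has no ejective member, so the gap is the ejective dental stop /t̪ʼ/.

/t̪ʼ/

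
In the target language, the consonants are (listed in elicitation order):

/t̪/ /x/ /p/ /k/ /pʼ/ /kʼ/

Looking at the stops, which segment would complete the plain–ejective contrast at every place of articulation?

place of articulation  plain     ejective
bilabial          p         pʼ      
dental            t̪        —       
velar             k         kʼ      
The dental row has no ejective member, so the gap is the ejective dental stop /t̪ʼ/.

/t̪ʼ/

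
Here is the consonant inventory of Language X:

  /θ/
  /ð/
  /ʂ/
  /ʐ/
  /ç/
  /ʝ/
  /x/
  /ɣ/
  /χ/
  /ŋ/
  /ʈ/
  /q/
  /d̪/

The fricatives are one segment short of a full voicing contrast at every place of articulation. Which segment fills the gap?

dental: voiceless /θ/, voiced /ð/.
retroflex: voiceless /ʂ/, voiced /ʐ/.
palatal: voiceless /ç/, voiced /ʝ/.
velar: voiceless /x/, voiced /ɣ/.
uvular: voiceless /χ/, voiced —.
The uvular row has no voiced member, so the gap is the voiced uvular fricative /ʁ/.

/ʁ/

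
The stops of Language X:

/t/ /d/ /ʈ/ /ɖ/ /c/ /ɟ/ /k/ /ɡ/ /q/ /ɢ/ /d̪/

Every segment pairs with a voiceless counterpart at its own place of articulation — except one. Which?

/d̪/

Alveolar: /t/ ~ /d/
Retroflex: /ʈ/ ~ /ɖ/
Palatal: /c/ ~ /ɟ/
Velar: /k/ ~ /ɡ/
Uvular: /q/ ~ /ɢ/
Dental: only /d̪/ (voiced); no voiceless partner.
So /d̪/ is the unpaired segment.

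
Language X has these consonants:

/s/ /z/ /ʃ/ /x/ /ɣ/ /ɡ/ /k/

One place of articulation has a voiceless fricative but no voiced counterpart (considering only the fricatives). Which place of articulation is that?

place of articulation  voiceless  voiced  
alveolar          s         z       
postalveolar      ʃ         —       
velar             x         ɣ       
Every place of articulation has a voiced member except postalveolar, where /ʒ/ would be expected.

postalveolar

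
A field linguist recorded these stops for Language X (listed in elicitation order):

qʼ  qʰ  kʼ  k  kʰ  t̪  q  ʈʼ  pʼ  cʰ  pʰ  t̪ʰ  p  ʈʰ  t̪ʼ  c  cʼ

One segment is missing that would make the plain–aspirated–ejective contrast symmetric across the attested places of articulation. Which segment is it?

/ʈ/

bilabial: plain /p/, aspirated /pʰ/, ejective /pʼ/.
dental: plain /t̪/, aspirated /t̪ʰ/, ejective /t̪ʼ/.
retroflex: plain —, aspirated /ʈʰ/, ejective /ʈʼ/.
palatal: plain /c/, aspirated /cʰ/, ejective /cʼ/.
velar: plain /k/, aspirated /kʰ/, ejective /kʼ/.
uvular: plain /q/, aspirated /qʰ/, ejective /qʼ/.
The retroflex row has no plain member, so the gap is the plain retroflex stop /ʈ/.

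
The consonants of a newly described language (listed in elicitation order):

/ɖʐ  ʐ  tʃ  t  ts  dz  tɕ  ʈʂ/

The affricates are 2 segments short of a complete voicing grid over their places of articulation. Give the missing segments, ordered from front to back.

/dʒ/, /dʑ/

Voiceless: /ts/ (alveolar), /tʃ/ (postalveolar), /ʈʂ/ (retroflex), /tɕ/ (alveolo-palatal).
Voiced: /dz/ (alveolar), /ɖʐ/ (retroflex).
Gaps, from front to back: postalveolar lacks voiced (/dʒ/); alveolo-palatal lacks voiced (/dʑ/).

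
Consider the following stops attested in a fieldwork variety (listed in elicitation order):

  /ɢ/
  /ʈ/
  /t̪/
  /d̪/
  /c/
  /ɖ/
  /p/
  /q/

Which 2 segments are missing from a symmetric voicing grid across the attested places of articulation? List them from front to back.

/b/, /ɟ/

Voiceless: /p/ (bilabial), /t̪/ (dental), /ʈ/ (retroflex), /c/ (palatal), /q/ (uvular).
Voiced: /d̪/ (dental), /ɖ/ (retroflex), /ɢ/ (uvular).
Gaps, from front to back: bilabial lacks voiced (/b/); palatal lacks voiced (/ɟ/).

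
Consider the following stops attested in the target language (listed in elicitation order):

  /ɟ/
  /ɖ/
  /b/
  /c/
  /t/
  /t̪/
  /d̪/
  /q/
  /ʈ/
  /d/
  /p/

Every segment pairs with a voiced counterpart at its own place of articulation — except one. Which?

Bilabial: /p/ ~ /b/
Dental: /t̪/ ~ /d̪/
Alveolar: /t/ ~ /d/
Retroflex: /ʈ/ ~ /ɖ/
Palatal: /c/ ~ /ɟ/
Uvular: only /q/ (voiceless); no voiced partner.
So /q/ is the unpaired segment.

/q/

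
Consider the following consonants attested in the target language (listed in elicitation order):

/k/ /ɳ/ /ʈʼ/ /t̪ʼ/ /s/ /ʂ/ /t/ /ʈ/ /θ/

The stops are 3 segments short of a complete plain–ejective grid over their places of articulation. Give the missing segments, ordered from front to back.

dental: plain —, ejective /t̪ʼ/.
alveolar: plain /t/, ejective —.
retroflex: plain /ʈ/, ejective /ʈʼ/.
velar: plain /k/, ejective —.
Gaps, from front to back: dental lacks plain (/t̪/); alveolar lacks ejective (/tʼ/); velar lacks ejective (/kʼ/).

/t̪/, /tʼ/, /kʼ/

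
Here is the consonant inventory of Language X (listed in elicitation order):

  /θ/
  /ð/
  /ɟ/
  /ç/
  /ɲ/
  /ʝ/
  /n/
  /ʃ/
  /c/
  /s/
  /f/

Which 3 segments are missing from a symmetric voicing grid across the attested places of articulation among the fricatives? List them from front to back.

Voiceless: /f/ (labiodental), /θ/ (dental), /s/ (alveolar), /ʃ/ (postalveolar), /ç/ (palatal).
Voiced: /ð/ (dental), /ʝ/ (palatal).
Gaps, from front to back: labiodental lacks voiced (/v/); alveolar lacks voiced (/z/); postalveolar lacks voiced (/ʒ/).

/v/, /z/, /ʒ/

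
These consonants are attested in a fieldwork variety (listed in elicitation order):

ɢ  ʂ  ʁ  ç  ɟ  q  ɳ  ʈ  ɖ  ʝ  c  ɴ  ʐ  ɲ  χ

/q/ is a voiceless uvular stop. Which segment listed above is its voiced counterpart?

/ɢ/

The voiced counterpart is a voiced uvular stop — in this inventory, /ɢ/.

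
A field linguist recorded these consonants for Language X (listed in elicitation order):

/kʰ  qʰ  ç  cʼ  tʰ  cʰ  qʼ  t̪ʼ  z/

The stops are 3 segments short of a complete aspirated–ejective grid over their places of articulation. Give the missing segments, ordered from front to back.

place of articulation  aspirated  ejective
dental            —         t̪ʼ     
alveolar          tʰ        —       
palatal           cʰ        cʼ      
velar             kʰ        —       
uvular            qʰ        qʼ      
Gaps, from front to back: dental lacks aspirated (/t̪ʰ/); alveolar lacks ejective (/tʼ/); velar lacks ejective (/kʼ/).

/t̪ʰ/, /tʼ/, /kʼ/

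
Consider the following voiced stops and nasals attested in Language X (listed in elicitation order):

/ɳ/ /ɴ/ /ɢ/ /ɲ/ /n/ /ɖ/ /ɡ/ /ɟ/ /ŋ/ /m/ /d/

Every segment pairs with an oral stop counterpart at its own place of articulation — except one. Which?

Alveolar: /d/ ~ /n/
Retroflex: /ɖ/ ~ /ɳ/
Palatal: /ɟ/ ~ /ɲ/
Velar: /ɡ/ ~ /ŋ/
Uvular: /ɢ/ ~ /ɴ/
Bilabial: only /m/ (nasal); no oral stop partner.
So /m/ is the unpaired segment.

/m/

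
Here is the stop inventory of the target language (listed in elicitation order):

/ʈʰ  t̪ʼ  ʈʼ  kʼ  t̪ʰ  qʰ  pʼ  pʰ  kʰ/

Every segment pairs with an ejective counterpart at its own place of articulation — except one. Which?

Bilabial: /pʰ/ ~ /pʼ/
Dental: /t̪ʰ/ ~ /t̪ʼ/
Retroflex: /ʈʰ/ ~ /ʈʼ/
Velar: /kʰ/ ~ /kʼ/
Uvular: only /qʰ/ (aspirated); no ejective partner.
So /qʰ/ is the unpaired segment.

/qʰ/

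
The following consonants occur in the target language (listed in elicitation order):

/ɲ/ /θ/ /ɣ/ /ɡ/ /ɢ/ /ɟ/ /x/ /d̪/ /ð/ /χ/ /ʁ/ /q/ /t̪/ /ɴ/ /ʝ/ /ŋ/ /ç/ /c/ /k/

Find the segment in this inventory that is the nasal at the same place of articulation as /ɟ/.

/ɲ/

/ɟ/ is a voiced palatal stop.
The nasal at the same place is a palatal nasal — in this inventory, /ɲ/.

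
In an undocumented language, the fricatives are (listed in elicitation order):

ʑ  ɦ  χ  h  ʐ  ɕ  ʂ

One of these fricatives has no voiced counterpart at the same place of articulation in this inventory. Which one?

Retroflex: /ʂ/ ~ /ʐ/
Alveolo-palatal: /ɕ/ ~ /ʑ/
Glottal: /h/ ~ /ɦ/
Uvular: only /χ/ (voiceless); no voiced partner.
So /χ/ is the unpaired segment.

/χ/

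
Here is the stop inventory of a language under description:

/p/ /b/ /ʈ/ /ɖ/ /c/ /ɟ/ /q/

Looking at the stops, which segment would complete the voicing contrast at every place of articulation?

/ɢ/

place of articulation  voiceless  voiced  
bilabial          p         b       
retroflex         ʈ         ɖ       
palatal           c         ɟ       
uvular            q         —       
The uvular row has no voiced member, so the gap is the voiced uvular stop /ɢ/.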